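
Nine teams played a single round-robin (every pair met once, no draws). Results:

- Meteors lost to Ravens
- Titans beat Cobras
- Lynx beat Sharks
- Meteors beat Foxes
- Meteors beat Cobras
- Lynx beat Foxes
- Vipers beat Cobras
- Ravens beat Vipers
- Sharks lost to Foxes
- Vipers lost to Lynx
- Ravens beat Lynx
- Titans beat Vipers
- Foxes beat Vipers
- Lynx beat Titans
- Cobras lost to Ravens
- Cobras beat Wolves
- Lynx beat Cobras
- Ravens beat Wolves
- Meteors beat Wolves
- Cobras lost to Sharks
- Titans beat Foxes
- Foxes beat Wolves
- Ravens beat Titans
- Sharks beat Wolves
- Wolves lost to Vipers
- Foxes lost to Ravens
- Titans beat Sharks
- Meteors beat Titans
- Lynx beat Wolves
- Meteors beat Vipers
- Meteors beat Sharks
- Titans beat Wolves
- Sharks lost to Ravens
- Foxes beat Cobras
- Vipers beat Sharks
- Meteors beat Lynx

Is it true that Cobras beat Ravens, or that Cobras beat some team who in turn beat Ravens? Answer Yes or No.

Cobras did not beat Ravens directly.
Cobras beat Wolves, but each of them lost to Ravens. No two-step path.

No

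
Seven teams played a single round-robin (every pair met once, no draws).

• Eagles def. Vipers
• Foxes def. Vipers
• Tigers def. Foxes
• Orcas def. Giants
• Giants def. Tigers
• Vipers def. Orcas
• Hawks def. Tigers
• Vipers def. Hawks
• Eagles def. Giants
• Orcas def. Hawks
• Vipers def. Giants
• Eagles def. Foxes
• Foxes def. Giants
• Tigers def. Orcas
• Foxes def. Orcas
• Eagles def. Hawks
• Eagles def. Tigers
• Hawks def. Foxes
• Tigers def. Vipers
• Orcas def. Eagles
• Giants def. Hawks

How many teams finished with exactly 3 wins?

Win totals: Vipers 3, Tigers 3, Giants 2, Eagles 5, Foxes 3, Hawks 2, Orcas 3.
Exactly 3: Vipers, Tigers, Foxes, Orcas — 4 teams.

4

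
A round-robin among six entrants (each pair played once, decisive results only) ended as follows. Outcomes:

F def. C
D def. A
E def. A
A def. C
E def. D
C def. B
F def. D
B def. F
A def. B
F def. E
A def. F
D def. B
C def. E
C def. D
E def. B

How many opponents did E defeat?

E's results: beat A, B, D; lost to C, F.
That is 3 wins.

3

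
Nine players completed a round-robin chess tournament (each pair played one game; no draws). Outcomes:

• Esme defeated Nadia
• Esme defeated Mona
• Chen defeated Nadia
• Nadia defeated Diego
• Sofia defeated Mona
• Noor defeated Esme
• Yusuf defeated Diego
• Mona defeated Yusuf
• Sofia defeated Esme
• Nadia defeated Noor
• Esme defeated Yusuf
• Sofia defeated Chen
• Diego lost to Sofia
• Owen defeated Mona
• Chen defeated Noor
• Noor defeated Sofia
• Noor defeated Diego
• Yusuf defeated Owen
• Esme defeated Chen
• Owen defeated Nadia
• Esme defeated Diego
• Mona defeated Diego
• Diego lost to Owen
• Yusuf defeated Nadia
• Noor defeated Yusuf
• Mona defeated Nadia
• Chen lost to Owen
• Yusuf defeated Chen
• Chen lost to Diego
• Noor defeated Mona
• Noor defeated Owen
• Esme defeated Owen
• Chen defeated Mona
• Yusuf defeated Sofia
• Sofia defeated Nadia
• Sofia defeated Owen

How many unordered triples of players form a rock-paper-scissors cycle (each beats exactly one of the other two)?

Win totals: Sofia 6, Noor 6, Owen 4, Diego 1, Nadia 2, Esme 6, Mona 3, Yusuf 5, Chen 3.
A player with w wins dominates both others in C(w,2) triples; summing gives 15 + 15 + 6 + 0 + 1 + 15 + 3 + 10 + 3 = 68 transitive triples.
Total triples C(9,3) = 84, so cyclic triples = 84 − 68 = 16.

16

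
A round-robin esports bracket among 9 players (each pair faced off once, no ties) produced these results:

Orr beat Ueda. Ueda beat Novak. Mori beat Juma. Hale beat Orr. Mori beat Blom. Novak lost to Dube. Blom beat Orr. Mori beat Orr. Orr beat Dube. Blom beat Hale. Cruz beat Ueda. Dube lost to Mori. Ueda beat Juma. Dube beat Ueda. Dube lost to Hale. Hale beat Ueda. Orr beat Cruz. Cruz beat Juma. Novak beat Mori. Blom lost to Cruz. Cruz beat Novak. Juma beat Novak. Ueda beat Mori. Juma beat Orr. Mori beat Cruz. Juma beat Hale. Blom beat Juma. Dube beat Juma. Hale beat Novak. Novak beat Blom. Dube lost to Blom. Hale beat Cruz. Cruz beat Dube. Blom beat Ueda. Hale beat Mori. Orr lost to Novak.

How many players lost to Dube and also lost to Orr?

Dube beat: Novak, Ueda, Juma.
Orr beat: Cruz, Ueda, Dube.
Both beat: Ueda — 1.

1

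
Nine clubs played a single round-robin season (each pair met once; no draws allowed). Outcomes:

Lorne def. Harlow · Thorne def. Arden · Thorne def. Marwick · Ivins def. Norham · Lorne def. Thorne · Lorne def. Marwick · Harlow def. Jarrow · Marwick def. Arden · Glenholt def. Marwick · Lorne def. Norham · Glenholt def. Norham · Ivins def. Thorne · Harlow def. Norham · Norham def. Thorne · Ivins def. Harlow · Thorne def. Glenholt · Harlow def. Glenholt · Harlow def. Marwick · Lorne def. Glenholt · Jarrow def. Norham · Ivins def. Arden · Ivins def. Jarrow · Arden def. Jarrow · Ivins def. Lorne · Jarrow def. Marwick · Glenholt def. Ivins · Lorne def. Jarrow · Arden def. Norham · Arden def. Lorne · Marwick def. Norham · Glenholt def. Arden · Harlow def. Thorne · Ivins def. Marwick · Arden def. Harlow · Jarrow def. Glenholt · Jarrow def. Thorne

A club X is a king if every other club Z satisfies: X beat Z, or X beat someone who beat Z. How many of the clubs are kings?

4

Norham cannot reach Harlow, Lorne, Ivins, Jarrow in two steps.
Arden cannot reach Ivins in two steps.
Harlow cannot reach Lorne in two steps.
Glenholt reaches everyone (king).
Thorne reaches everyone (king).
Lorne reaches everyone (king).
Marwick cannot reach Glenholt, Ivins in two steps.
Ivins reaches everyone (king).
Jarrow cannot reach Harlow, Lorne in two steps.
Kings: Glenholt, Thorne, Lorne, Ivins — 4.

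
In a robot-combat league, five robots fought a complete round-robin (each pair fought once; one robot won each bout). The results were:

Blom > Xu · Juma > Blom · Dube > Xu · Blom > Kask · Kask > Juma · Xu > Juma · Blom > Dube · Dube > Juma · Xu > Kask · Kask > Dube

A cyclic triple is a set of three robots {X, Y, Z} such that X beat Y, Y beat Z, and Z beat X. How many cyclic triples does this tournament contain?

4

Win totals: Xu 2, Juma 1, Kask 2, Dube 2, Blom 3.
A robot with w wins dominates both others in C(w,2) triples; summing gives 1 + 0 + 1 + 1 + 3 = 6 transitive triples.
Total triples C(5,3) = 10, so cyclic triples = 10 − 6 = 4.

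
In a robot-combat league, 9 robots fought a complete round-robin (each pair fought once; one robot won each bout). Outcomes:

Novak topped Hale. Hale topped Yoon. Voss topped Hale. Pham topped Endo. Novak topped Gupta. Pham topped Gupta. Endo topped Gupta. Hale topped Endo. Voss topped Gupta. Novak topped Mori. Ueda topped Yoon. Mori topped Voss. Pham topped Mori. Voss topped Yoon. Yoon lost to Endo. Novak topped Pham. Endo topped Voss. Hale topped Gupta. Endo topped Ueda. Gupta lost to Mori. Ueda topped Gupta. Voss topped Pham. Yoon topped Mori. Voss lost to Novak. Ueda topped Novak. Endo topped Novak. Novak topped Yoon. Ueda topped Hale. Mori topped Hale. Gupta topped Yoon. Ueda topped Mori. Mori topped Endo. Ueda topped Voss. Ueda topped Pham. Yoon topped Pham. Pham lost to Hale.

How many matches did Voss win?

Voss' results: beat Pham, Hale, Gupta, Yoon; lost to Ueda, Novak, Endo, Mori.
That is 4 wins.

4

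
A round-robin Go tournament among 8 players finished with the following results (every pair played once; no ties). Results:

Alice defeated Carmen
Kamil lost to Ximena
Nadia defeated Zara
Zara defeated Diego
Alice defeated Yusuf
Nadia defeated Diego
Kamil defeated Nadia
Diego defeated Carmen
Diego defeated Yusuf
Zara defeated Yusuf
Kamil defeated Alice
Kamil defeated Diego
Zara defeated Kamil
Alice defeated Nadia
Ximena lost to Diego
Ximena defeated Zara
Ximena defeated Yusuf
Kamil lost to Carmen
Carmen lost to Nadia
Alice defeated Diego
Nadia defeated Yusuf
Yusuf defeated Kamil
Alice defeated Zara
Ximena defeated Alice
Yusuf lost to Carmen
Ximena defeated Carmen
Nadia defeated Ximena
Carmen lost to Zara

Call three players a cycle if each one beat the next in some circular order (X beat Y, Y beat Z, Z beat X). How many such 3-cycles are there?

Win totals: Ximena 5, Diego 3, Kamil 3, Alice 5, Nadia 5, Yusuf 1, Carmen 2, Zara 4.
A player with w wins dominates both others in C(w,2) triples; summing gives 10 + 3 + 3 + 10 + 10 + 0 + 1 + 6 = 43 transitive triples.
Total triples C(8,3) = 56, so cyclic triples = 56 − 43 = 13.

13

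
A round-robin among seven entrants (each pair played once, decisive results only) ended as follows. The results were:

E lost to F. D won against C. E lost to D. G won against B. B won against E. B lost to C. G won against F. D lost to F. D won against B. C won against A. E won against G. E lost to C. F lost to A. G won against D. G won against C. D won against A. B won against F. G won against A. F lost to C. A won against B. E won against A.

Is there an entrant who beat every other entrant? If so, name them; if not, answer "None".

None

Highest win total is G with 5 (out of 6 possible).
G lost to E, so no entrant went undefeated.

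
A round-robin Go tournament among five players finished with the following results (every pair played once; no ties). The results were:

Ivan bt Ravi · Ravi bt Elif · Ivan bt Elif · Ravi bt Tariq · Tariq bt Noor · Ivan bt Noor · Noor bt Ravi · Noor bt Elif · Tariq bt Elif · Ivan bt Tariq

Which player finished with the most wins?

Win totals: Elif 0, Ivan 4, Tariq 2, Noor 2, Ravi 2.
Ivan leads with 4 wins (next highest: 2).

Ivan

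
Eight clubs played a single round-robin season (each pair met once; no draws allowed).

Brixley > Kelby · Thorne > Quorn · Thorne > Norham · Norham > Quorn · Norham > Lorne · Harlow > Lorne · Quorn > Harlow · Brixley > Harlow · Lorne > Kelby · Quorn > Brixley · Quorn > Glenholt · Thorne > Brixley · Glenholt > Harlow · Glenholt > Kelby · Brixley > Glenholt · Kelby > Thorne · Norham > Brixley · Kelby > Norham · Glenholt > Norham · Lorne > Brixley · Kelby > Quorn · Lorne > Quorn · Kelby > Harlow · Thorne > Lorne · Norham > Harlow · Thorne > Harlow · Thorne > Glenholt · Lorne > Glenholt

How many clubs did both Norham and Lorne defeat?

Norham beat: Lorne, Quorn, Harlow, Brixley.
Lorne beat: Glenholt, Quorn, Kelby, Brixley.
Both beat: Quorn, Brixley — 2.

2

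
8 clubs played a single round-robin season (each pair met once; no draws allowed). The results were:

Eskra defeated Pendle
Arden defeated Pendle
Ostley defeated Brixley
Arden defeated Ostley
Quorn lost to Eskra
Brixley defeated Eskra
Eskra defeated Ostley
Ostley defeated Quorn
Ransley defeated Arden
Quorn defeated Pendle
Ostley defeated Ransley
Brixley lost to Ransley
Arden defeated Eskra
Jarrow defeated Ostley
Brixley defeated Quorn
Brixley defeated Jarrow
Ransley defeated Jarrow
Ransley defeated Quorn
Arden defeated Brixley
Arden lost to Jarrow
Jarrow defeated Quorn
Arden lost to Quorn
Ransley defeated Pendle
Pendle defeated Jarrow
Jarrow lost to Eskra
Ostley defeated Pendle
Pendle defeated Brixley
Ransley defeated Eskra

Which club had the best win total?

Win totals: Pendle 2, Jarrow 3, Ostley 4, Brixley 3, Eskra 4, Arden 4, Ransley 6, Quorn 2.
Ransley leads with 6 wins (next highest: 4).

Ransley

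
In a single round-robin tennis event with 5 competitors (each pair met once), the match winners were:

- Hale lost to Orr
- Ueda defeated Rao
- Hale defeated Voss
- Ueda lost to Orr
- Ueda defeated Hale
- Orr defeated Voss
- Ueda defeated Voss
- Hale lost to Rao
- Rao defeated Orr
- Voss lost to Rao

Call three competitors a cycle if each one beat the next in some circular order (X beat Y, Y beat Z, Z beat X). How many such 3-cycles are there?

Of the C(5,3) = 10 triples, the cyclic ones are: {Ueda, Rao, Orr}.
That is 1.

1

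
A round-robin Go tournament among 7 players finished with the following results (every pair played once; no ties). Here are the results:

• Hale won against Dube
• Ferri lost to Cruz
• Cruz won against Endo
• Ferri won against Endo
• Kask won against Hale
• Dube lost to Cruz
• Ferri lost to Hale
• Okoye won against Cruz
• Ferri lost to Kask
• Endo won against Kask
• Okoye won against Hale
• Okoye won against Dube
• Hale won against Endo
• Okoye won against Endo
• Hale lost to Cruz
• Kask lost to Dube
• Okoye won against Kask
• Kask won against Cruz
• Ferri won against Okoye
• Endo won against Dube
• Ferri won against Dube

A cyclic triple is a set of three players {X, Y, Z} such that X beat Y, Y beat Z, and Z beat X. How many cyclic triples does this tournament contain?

9

Win totals: Hale 3, Cruz 4, Endo 2, Dube 1, Kask 3, Okoye 5, Ferri 3.
A player with w wins dominates both others in C(w,2) triples; summing gives 3 + 6 + 1 + 0 + 3 + 10 + 3 = 26 transitive triples.
Total triples C(7,3) = 35, so cyclic triples = 35 − 26 = 9.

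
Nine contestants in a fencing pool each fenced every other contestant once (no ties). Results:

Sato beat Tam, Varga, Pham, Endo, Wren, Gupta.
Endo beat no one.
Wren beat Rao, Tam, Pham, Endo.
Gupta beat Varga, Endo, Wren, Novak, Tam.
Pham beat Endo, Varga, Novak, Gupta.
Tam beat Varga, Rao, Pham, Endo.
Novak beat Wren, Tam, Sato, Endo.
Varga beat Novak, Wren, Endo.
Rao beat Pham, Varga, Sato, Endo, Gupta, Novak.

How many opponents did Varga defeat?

3

Varga's results: beat Wren, Endo, Novak; lost to Rao, Sato, Pham, Tam, Gupta.
That is 3 wins.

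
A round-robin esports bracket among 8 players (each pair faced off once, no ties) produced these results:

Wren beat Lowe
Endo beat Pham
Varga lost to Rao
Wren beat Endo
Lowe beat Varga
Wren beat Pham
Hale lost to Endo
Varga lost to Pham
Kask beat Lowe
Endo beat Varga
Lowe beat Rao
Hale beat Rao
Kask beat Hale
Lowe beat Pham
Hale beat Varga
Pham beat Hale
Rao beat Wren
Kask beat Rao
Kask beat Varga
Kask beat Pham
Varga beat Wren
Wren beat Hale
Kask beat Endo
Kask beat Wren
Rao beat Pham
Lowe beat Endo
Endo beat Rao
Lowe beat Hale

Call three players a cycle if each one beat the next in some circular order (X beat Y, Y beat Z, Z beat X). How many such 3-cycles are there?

Win totals: Kask 7, Hale 2, Rao 3, Pham 2, Endo 4, Wren 4, Varga 1, Lowe 5.
A player with w wins dominates both others in C(w,2) triples; summing gives 21 + 1 + 3 + 1 + 6 + 6 + 0 + 10 = 48 transitive triples.
Total triples C(8,3) = 56, so cyclic triples = 56 − 48 = 8.

8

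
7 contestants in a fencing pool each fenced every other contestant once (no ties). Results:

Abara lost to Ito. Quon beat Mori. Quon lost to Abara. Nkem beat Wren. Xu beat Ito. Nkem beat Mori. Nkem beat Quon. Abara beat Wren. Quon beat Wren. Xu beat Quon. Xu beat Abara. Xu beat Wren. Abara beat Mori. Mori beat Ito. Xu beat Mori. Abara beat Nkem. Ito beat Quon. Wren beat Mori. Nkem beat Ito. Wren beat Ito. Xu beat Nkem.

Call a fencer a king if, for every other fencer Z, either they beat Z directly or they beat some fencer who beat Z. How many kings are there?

1

Ito cannot reach Xu in two steps.
Abara cannot reach Xu in two steps.
Quon cannot reach Abara, Nkem, Xu in two steps.
Mori cannot reach Nkem, Wren, Xu in two steps.
Nkem cannot reach Xu in two steps.
Wren cannot reach Nkem, Xu in two steps.
Xu reaches everyone (king).
Kings: Xu — 1.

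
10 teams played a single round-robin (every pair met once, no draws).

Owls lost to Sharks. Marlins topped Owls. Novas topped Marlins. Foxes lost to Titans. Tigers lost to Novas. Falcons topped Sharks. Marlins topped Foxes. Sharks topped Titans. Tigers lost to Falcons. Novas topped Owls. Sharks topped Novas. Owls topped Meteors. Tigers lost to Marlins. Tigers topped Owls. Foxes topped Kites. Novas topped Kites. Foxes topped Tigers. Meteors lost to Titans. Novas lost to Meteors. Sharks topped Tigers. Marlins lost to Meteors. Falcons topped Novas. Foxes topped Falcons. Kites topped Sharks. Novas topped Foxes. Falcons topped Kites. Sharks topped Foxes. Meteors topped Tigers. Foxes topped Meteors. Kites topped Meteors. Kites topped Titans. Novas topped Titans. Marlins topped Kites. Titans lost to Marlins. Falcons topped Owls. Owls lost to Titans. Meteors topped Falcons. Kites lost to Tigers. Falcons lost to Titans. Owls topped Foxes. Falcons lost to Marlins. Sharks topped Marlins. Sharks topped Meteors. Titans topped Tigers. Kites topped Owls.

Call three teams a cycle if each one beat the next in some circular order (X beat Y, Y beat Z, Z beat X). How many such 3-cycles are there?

29

Win totals: Novas 6, Foxes 4, Owls 2, Kites 4, Tigers 2, Marlins 6, Sharks 7, Titans 5, Meteors 4, Falcons 5.
A team with w wins dominates both others in C(w,2) triples; summing gives 15 + 6 + 1 + 6 + 1 + 15 + 21 + 10 + 6 + 10 = 91 transitive triples.
Total triples C(10,3) = 120, so cyclic triples = 120 − 91 = 29.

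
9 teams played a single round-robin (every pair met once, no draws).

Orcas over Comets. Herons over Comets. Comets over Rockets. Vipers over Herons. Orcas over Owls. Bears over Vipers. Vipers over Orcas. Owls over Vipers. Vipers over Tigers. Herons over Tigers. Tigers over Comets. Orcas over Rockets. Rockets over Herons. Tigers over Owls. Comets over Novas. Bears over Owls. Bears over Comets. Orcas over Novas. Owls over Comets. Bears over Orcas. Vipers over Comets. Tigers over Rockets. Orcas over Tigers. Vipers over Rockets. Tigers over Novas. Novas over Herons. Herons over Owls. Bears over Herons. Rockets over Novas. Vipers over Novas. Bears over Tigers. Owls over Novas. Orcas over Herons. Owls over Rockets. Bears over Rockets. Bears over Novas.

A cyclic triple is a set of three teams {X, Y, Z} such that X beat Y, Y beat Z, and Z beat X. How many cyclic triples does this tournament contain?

9

Win totals: Vipers 6, Rockets 2, Herons 3, Owls 4, Comets 2, Tigers 4, Novas 1, Orcas 6, Bears 8.
A team with w wins dominates both others in C(w,2) triples; summing gives 15 + 1 + 3 + 6 + 1 + 6 + 0 + 15 + 28 = 75 transitive triples.
Total triples C(9,3) = 84, so cyclic triples = 84 − 75 = 9.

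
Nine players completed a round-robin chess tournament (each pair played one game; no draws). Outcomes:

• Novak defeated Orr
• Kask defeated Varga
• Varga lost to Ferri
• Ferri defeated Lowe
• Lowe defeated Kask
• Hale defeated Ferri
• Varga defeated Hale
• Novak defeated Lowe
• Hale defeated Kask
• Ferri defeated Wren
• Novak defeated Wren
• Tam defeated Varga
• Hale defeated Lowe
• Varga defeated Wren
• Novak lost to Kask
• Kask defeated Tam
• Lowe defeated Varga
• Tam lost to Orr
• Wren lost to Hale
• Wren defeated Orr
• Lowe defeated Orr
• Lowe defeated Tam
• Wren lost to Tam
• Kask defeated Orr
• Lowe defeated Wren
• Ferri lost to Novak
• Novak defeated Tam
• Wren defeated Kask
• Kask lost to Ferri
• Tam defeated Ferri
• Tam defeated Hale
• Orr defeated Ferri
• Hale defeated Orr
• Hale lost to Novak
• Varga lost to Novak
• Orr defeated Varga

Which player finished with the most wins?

Novak

Win totals: Lowe 5, Kask 4, Orr 3, Hale 5, Varga 2, Ferri 4, Wren 2, Tam 4, Novak 7.
Novak leads with 7 wins (next highest: 5).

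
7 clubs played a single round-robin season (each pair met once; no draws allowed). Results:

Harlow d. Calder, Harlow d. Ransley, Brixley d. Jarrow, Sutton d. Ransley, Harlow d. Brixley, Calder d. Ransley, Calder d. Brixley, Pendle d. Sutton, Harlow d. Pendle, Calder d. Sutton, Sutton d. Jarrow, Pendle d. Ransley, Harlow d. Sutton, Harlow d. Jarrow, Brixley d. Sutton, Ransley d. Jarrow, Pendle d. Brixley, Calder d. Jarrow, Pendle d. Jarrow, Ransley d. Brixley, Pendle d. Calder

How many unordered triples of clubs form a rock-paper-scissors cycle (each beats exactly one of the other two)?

Win totals: Ransley 2, Pendle 5, Jarrow 0, Harlow 6, Sutton 2, Brixley 2, Calder 4.
A club with w wins dominates both others in C(w,2) triples; summing gives 1 + 10 + 0 + 15 + 1 + 1 + 6 = 34 transitive triples.
Total triples C(7,3) = 35, so cyclic triples = 35 − 34 = 1.

1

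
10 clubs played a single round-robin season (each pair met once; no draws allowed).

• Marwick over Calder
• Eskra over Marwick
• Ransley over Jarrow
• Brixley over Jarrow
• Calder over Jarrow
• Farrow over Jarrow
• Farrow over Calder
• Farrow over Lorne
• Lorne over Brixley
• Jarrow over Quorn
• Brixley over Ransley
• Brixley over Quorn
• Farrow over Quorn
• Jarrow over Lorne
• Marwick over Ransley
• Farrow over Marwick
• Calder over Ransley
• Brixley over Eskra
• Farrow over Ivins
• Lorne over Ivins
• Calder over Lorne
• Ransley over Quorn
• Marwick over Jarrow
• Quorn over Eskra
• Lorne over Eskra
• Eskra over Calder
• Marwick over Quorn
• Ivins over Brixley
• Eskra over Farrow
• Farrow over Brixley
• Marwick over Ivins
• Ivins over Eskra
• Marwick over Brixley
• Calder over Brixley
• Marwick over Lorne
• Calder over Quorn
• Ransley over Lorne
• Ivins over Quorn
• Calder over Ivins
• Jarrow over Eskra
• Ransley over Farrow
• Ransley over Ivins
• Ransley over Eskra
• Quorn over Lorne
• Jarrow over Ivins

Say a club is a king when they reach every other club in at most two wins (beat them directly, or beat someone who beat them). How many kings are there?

Lorne reaches everyone (king).
Calder cannot reach Marwick in two steps.
Eskra reaches everyone (king).
Ivins reaches everyone (king).
Jarrow cannot reach Ransley in two steps.
Ransley reaches everyone (king).
Farrow reaches everyone (king).
Quorn cannot reach Jarrow, Ransley in two steps.
Brixley reaches everyone (king).
Marwick reaches everyone (king).
Kings: Lorne, Eskra, Ivins, Ransley, Farrow, Brixley, Marwick — 7.

7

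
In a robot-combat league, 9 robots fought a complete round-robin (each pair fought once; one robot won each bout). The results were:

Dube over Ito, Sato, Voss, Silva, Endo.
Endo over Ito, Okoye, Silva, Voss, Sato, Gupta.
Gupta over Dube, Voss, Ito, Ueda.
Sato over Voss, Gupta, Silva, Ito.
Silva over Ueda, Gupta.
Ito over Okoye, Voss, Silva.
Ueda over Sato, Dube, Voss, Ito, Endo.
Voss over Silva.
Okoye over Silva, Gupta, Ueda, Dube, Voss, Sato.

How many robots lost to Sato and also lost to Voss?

Sato beat: Gupta, Silva, Ito, Voss.
Voss beat: Silva.
Both beat: Silva — 1.

1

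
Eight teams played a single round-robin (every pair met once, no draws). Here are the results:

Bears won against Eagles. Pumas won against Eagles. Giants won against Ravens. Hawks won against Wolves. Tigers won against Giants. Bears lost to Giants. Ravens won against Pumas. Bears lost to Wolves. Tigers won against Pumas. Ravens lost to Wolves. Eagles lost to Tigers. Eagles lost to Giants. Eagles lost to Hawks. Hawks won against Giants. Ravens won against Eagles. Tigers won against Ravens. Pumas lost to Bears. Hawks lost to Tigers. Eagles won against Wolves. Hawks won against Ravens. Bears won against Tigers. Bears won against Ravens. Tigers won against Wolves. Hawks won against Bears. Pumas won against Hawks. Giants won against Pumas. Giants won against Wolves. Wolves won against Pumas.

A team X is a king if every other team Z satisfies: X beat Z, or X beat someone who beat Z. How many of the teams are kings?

4

Giants reaches everyone (king).
Wolves cannot reach Giants in two steps.
Eagles cannot reach Giants, Tigers, Hawks in two steps.
Pumas cannot reach Tigers in two steps.
Ravens cannot reach Giants, Tigers, Bears in two steps.
Tigers reaches everyone (king).
Hawks reaches everyone (king).
Bears reaches everyone (king).
Kings: Giants, Tigers, Hawks, Bears — 4.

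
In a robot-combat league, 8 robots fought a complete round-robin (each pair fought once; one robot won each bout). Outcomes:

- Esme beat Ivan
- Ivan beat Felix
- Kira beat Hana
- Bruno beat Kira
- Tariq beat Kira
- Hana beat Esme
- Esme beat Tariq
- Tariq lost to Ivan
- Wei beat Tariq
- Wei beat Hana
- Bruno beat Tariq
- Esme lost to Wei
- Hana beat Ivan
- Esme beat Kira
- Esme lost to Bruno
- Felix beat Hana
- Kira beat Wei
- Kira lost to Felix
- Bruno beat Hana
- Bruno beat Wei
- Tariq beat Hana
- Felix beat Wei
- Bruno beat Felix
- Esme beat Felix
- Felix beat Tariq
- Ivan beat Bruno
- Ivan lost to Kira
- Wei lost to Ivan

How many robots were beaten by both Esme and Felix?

Esme beat: Kira, Tariq, Ivan, Felix.
Felix beat: Kira, Wei, Tariq, Hana.
Both beat: Kira, Tariq — 2.

2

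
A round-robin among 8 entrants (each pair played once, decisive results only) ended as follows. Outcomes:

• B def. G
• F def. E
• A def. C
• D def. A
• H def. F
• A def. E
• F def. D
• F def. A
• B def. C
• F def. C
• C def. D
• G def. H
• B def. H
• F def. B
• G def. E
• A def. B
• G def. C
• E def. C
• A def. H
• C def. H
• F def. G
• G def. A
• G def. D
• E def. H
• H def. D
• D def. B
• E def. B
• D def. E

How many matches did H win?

2

H's results: beat D, F; lost to A, B, C, E, G.
That is 2 wins.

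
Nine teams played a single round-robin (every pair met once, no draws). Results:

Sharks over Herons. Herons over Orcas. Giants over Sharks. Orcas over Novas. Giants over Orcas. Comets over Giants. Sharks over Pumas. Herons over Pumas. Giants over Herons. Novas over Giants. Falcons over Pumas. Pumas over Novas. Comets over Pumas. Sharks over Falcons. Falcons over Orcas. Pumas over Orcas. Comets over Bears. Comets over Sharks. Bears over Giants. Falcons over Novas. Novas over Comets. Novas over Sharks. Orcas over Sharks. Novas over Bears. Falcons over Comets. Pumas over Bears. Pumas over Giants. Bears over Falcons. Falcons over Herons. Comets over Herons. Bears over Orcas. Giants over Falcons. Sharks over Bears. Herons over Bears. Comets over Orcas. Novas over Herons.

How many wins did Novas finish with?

5

Novas' results: beat Sharks, Bears, Giants, Comets, Herons; lost to Orcas, Falcons, Pumas.
That is 5 wins.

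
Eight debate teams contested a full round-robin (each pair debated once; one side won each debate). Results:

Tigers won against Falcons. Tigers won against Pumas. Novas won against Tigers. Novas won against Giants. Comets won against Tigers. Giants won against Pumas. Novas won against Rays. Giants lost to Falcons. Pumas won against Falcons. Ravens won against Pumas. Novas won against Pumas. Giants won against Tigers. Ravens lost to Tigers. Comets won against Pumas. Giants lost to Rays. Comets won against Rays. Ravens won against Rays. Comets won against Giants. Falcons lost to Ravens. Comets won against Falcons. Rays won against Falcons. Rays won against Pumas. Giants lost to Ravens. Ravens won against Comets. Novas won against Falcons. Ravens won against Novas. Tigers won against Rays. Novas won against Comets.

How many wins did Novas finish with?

6

Novas' results: beat Rays, Comets, Pumas, Falcons, Giants, Tigers; lost to Ravens.
That is 6 wins.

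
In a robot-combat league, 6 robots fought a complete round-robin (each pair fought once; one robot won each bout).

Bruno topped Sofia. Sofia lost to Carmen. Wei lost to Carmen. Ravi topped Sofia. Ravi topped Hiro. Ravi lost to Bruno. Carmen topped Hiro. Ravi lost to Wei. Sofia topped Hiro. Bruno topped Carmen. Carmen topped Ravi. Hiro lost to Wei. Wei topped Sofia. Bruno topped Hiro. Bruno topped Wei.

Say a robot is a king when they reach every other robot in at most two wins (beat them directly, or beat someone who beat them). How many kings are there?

Carmen cannot reach Bruno in two steps.
Wei cannot reach Carmen, Bruno in two steps.
Ravi cannot reach Carmen, Wei, Bruno in two steps.
Bruno reaches everyone (king).
Hiro cannot reach Carmen, Wei, Ravi, Bruno, Sofia in two steps.
Sofia cannot reach Carmen, Wei, Ravi, Bruno in two steps.
Kings: Bruno — 1.

1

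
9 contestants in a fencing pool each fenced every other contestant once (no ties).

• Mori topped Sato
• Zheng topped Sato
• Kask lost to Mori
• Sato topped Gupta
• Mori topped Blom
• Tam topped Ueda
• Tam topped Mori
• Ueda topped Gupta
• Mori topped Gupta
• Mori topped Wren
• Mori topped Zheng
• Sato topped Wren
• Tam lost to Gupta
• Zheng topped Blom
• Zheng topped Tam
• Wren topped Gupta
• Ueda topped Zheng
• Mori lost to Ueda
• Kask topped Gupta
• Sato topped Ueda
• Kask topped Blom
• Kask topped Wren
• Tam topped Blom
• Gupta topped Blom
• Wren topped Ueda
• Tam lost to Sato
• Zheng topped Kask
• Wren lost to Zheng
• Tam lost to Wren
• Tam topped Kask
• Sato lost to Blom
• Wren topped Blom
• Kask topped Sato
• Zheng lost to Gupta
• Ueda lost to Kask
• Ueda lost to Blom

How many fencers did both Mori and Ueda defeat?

2

Mori beat: Blom, Sato, Wren, Zheng, Gupta, Kask.
Ueda beat: Mori, Zheng, Gupta.
Both beat: Zheng, Gupta — 2.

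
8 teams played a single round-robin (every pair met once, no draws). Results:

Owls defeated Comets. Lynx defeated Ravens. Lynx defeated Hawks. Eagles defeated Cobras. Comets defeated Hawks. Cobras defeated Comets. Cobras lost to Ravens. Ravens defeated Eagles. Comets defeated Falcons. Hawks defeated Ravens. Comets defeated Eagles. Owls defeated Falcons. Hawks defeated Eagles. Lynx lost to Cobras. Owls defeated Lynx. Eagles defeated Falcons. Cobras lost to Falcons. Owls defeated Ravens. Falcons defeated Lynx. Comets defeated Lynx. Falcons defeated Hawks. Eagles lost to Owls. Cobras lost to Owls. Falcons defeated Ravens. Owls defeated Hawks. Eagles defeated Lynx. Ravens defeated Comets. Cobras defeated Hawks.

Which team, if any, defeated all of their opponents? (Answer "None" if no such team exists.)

Owls has 7 wins out of 7 opponents — a perfect record.

Owls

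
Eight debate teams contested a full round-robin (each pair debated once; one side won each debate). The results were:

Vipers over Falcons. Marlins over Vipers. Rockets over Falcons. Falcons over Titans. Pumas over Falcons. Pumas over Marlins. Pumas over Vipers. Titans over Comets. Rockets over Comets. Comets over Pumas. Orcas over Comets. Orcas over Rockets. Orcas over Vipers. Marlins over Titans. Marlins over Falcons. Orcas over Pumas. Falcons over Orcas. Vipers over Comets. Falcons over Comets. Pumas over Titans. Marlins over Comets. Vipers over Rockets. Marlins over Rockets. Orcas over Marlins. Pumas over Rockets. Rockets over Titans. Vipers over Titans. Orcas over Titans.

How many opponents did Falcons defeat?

Falcons' results: beat Titans, Comets, Orcas; lost to Marlins, Pumas, Rockets, Vipers.
That is 3 wins.

3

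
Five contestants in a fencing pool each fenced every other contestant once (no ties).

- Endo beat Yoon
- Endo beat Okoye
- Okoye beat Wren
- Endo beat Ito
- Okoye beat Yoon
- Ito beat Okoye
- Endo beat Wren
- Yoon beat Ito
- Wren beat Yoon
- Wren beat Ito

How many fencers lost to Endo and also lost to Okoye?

Endo beat: Wren, Okoye, Yoon, Ito.
Okoye beat: Wren, Yoon.
Both beat: Wren, Yoon — 2.

2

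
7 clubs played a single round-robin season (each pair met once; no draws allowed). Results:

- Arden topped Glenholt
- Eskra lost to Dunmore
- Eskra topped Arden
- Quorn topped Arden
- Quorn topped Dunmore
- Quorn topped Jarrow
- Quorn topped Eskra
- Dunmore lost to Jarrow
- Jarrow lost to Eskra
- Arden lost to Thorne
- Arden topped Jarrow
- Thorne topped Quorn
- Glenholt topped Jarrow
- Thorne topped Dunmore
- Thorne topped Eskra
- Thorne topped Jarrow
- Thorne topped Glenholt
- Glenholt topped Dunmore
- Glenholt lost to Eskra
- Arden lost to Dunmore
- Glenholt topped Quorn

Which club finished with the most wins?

Win totals: Eskra 3, Dunmore 2, Jarrow 1, Thorne 6, Glenholt 3, Quorn 4, Arden 2.
Thorne leads with 6 wins (next highest: 4).

Thorne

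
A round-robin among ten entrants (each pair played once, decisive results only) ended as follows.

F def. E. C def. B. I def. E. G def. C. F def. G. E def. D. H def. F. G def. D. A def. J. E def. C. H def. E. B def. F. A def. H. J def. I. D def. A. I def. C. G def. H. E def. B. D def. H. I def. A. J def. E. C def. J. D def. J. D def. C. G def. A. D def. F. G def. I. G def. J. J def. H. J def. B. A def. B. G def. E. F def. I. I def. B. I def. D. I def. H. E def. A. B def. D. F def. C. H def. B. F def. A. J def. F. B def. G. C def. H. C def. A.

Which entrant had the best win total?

G

Win totals: A 3, B 3, C 4, D 5, E 4, F 5, G 7, H 3, I 6, J 5.
G leads with 7 wins (next highest: 6).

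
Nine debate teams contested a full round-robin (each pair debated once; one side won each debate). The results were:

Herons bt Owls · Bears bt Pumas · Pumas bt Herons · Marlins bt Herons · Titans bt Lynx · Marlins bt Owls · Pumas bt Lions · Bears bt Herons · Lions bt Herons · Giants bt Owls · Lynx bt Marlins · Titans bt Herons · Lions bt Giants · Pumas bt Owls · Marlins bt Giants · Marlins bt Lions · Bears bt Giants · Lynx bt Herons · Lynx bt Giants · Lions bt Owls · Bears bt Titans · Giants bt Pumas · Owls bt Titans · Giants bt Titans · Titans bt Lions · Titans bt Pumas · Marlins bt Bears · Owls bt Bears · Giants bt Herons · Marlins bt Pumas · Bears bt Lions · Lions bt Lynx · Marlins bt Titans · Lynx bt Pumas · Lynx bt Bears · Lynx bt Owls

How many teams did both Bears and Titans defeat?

Bears beat: Giants, Titans, Lions, Pumas, Herons.
Titans beat: Lions, Pumas, Herons, Lynx.
Both beat: Lions, Pumas, Herons — 3.

3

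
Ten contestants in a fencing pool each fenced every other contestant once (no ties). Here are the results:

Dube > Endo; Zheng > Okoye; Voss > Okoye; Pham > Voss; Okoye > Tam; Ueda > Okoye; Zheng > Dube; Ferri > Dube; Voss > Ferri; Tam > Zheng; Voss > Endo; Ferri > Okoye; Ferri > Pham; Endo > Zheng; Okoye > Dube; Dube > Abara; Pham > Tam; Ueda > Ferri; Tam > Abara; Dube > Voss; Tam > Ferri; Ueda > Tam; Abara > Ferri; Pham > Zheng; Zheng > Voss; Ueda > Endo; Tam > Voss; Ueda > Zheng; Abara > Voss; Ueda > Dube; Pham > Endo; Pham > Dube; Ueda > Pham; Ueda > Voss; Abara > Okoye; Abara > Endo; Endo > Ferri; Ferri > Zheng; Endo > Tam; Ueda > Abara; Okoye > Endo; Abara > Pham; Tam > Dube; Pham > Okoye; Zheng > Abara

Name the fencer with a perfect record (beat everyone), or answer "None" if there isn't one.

Ueda

Ueda has 9 wins out of 9 opponents — a perfect record.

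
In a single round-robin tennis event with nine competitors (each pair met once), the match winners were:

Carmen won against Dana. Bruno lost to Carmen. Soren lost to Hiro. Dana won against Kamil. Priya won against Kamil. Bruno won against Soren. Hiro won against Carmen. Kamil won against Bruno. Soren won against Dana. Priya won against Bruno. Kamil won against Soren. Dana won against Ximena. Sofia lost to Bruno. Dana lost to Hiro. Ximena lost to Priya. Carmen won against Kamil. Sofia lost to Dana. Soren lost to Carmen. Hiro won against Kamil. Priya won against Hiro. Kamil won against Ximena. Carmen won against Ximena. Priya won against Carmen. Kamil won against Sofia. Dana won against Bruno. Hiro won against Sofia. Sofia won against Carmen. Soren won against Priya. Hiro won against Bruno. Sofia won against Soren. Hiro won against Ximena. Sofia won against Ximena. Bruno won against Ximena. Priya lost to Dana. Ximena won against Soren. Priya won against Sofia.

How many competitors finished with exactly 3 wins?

Win totals: Bruno 3, Ximena 1, Priya 6, Carmen 5, Kamil 4, Dana 5, Sofia 3, Soren 2, Hiro 7.
Exactly 3: Bruno, Sofia — 2 competitors.

2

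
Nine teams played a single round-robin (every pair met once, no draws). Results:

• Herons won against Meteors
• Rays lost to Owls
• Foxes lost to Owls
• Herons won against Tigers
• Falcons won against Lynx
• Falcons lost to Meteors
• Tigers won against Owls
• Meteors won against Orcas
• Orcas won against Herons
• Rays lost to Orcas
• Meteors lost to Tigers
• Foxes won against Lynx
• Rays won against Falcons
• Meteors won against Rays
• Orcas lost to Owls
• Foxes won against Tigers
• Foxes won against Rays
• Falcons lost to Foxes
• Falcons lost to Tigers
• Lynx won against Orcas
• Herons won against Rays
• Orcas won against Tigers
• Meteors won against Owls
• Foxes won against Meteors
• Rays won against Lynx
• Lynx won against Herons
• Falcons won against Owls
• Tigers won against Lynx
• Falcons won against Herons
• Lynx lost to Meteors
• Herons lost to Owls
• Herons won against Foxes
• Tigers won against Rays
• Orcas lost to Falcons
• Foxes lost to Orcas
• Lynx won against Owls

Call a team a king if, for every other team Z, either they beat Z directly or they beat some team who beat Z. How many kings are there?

Foxes reaches everyone (king).
Tigers reaches everyone (king).
Rays cannot reach Foxes, Tigers, Meteors in two steps.
Lynx cannot reach Falcons in two steps.
Orcas reaches everyone (king).
Meteors reaches everyone (king).
Herons reaches everyone (king).
Falcons reaches everyone (king).
Owls reaches everyone (king).
Kings: Foxes, Tigers, Orcas, Meteors, Herons, Falcons, Owls — 7.

7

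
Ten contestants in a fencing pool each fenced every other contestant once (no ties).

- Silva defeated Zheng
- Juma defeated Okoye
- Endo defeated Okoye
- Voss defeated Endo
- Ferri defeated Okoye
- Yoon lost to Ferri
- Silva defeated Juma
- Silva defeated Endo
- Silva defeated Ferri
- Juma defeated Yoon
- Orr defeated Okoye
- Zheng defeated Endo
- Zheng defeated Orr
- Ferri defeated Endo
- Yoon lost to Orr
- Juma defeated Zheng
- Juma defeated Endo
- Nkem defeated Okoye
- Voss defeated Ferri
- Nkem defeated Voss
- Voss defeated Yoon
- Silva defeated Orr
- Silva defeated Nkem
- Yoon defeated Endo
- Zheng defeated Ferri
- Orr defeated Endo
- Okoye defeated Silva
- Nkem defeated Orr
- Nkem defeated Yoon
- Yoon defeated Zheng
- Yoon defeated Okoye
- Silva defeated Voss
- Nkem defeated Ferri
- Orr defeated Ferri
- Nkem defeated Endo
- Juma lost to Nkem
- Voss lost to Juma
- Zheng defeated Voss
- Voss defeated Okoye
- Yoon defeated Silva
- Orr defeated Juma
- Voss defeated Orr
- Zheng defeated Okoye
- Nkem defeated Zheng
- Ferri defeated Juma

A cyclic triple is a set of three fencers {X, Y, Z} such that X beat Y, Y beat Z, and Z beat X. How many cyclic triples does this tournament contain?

19

Win totals: Okoye 1, Voss 5, Ferri 4, Nkem 8, Orr 5, Zheng 5, Juma 5, Endo 1, Yoon 4, Silva 7.
A fencer with w wins dominates both others in C(w,2) triples; summing gives 0 + 10 + 6 + 28 + 10 + 10 + 10 + 0 + 6 + 21 = 101 transitive triples.
Total triples C(10,3) = 120, so cyclic triples = 120 − 101 = 19.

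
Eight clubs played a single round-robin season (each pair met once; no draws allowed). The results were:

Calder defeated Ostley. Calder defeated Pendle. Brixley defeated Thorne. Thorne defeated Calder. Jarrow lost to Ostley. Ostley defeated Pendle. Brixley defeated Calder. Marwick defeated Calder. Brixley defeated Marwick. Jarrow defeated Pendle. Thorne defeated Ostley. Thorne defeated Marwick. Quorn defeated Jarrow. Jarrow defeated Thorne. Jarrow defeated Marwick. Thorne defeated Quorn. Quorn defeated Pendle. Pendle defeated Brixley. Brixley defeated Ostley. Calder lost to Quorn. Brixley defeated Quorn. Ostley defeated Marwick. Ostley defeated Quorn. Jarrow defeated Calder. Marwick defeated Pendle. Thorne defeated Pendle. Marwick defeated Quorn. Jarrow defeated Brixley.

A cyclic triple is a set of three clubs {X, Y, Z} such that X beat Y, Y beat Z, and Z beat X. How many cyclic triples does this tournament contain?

13

Win totals: Quorn 3, Marwick 3, Jarrow 5, Ostley 4, Brixley 5, Thorne 5, Pendle 1, Calder 2.
A club with w wins dominates both others in C(w,2) triples; summing gives 3 + 3 + 10 + 6 + 10 + 10 + 0 + 1 = 43 transitive triples.
Total triples C(8,3) = 56, so cyclic triples = 56 − 43 = 13.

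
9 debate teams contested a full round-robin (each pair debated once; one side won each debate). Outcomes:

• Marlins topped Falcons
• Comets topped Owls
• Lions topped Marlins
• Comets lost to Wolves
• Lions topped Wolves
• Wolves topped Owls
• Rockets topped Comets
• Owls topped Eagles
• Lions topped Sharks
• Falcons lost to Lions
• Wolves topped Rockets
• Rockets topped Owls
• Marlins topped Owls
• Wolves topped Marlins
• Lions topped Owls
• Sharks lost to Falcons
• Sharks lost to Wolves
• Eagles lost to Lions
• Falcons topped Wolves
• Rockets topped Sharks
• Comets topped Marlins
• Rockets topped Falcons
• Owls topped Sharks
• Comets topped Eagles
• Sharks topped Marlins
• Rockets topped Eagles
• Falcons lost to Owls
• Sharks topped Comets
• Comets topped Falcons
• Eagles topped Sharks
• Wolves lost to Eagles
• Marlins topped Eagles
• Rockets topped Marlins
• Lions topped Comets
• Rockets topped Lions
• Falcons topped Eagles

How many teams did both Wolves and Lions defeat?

4

Wolves beat: Marlins, Sharks, Rockets, Comets, Owls.
Lions beat: Marlins, Falcons, Sharks, Eagles, Comets, Owls, Wolves.
Both beat: Marlins, Sharks, Comets, Owls — 4.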